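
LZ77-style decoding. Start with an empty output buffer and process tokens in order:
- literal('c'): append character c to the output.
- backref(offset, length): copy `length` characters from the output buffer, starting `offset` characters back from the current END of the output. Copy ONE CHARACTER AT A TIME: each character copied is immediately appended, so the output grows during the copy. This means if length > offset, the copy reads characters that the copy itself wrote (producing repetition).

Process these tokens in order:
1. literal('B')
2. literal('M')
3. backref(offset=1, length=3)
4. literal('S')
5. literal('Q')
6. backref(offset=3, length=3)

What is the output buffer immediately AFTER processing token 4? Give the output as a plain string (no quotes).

Token 1: literal('B'). Output: "B"
Token 2: literal('M'). Output: "BM"
Token 3: backref(off=1, len=3) (overlapping!). Copied 'MMM' from pos 1. Output: "BMMMM"
Token 4: literal('S'). Output: "BMMMMS"

Answer: BMMMMS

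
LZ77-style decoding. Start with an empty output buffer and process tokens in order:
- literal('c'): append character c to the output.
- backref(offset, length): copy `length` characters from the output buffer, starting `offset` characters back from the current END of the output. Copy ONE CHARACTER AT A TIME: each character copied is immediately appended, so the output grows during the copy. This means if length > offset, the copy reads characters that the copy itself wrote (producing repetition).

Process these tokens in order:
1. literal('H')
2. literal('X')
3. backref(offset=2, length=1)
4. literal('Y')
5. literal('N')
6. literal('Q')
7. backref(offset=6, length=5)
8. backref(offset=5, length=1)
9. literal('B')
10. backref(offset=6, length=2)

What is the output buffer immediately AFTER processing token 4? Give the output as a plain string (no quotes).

Token 1: literal('H'). Output: "H"
Token 2: literal('X'). Output: "HX"
Token 3: backref(off=2, len=1). Copied 'H' from pos 0. Output: "HXH"
Token 4: literal('Y'). Output: "HXHY"

Answer: HXHY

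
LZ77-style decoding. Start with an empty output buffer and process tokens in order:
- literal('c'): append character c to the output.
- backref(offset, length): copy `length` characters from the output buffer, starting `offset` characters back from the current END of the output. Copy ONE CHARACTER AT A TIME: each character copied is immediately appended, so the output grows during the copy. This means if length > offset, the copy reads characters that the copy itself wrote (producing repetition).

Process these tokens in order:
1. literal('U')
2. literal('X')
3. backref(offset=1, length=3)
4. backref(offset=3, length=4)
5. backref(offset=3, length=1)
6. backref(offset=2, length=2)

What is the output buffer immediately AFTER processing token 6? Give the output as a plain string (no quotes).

Token 1: literal('U'). Output: "U"
Token 2: literal('X'). Output: "UX"
Token 3: backref(off=1, len=3) (overlapping!). Copied 'XXX' from pos 1. Output: "UXXXX"
Token 4: backref(off=3, len=4) (overlapping!). Copied 'XXXX' from pos 2. Output: "UXXXXXXXX"
Token 5: backref(off=3, len=1). Copied 'X' from pos 6. Output: "UXXXXXXXXX"
Token 6: backref(off=2, len=2). Copied 'XX' from pos 8. Output: "UXXXXXXXXXXX"

Answer: UXXXXXXXXXXX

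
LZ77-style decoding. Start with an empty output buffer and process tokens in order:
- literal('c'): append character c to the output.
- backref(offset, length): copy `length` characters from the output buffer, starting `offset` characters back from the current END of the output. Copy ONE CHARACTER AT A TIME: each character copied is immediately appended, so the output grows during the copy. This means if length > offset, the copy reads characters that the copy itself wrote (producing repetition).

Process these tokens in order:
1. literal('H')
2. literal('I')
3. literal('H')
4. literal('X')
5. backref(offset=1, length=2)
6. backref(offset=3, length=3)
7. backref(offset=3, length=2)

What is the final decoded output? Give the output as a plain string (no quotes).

Token 1: literal('H'). Output: "H"
Token 2: literal('I'). Output: "HI"
Token 3: literal('H'). Output: "HIH"
Token 4: literal('X'). Output: "HIHX"
Token 5: backref(off=1, len=2) (overlapping!). Copied 'XX' from pos 3. Output: "HIHXXX"
Token 6: backref(off=3, len=3). Copied 'XXX' from pos 3. Output: "HIHXXXXXX"
Token 7: backref(off=3, len=2). Copied 'XX' from pos 6. Output: "HIHXXXXXXXX"

Answer: HIHXXXXXXXX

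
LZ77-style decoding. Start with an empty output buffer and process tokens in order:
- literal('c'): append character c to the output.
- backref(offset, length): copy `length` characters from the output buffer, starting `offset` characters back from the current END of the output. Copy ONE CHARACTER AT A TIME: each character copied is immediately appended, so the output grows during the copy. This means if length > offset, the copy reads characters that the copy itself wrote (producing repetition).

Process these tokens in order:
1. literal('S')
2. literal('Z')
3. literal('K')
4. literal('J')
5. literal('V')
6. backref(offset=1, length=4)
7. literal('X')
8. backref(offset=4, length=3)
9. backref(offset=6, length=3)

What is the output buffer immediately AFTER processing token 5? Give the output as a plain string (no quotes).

Token 1: literal('S'). Output: "S"
Token 2: literal('Z'). Output: "SZ"
Token 3: literal('K'). Output: "SZK"
Token 4: literal('J'). Output: "SZKJ"
Token 5: literal('V'). Output: "SZKJV"

Answer: SZKJV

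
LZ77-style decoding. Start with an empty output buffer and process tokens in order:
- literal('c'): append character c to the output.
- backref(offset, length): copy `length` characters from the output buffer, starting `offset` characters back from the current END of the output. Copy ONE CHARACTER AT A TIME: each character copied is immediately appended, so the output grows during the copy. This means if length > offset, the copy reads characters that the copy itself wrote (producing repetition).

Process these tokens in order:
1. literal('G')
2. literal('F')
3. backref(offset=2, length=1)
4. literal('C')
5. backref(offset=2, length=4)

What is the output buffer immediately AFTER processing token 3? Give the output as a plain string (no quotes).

Token 1: literal('G'). Output: "G"
Token 2: literal('F'). Output: "GF"
Token 3: backref(off=2, len=1). Copied 'G' from pos 0. Output: "GFG"

Answer: GFG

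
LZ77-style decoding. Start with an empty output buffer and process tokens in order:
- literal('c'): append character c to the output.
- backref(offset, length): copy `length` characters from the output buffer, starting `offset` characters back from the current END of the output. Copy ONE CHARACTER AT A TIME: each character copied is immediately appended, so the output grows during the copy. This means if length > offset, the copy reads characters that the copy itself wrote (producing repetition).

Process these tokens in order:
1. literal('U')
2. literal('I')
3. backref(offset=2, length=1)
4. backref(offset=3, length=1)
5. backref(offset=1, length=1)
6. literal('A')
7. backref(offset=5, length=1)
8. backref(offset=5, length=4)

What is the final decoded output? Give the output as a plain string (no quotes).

Token 1: literal('U'). Output: "U"
Token 2: literal('I'). Output: "UI"
Token 3: backref(off=2, len=1). Copied 'U' from pos 0. Output: "UIU"
Token 4: backref(off=3, len=1). Copied 'U' from pos 0. Output: "UIUU"
Token 5: backref(off=1, len=1). Copied 'U' from pos 3. Output: "UIUUU"
Token 6: literal('A'). Output: "UIUUUA"
Token 7: backref(off=5, len=1). Copied 'I' from pos 1. Output: "UIUUUAI"
Token 8: backref(off=5, len=4). Copied 'UUUA' from pos 2. Output: "UIUUUAIUUUA"

Answer: UIUUUAIUUUA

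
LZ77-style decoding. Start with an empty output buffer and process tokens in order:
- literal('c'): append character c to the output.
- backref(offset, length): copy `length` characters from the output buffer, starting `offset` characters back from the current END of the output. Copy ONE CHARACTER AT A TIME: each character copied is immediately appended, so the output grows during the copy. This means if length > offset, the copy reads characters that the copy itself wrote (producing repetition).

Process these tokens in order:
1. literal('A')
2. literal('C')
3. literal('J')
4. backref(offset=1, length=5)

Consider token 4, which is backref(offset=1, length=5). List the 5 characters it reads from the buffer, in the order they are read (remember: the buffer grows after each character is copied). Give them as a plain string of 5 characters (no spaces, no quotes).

Answer: JJJJJ

Derivation:
Token 1: literal('A'). Output: "A"
Token 2: literal('C'). Output: "AC"
Token 3: literal('J'). Output: "ACJ"
Token 4: backref(off=1, len=5). Buffer before: "ACJ" (len 3)
  byte 1: read out[2]='J', append. Buffer now: "ACJJ"
  byte 2: read out[3]='J', append. Buffer now: "ACJJJ"
  byte 3: read out[4]='J', append. Buffer now: "ACJJJJ"
  byte 4: read out[5]='J', append. Buffer now: "ACJJJJJ"
  byte 5: read out[6]='J', append. Buffer now: "ACJJJJJJ"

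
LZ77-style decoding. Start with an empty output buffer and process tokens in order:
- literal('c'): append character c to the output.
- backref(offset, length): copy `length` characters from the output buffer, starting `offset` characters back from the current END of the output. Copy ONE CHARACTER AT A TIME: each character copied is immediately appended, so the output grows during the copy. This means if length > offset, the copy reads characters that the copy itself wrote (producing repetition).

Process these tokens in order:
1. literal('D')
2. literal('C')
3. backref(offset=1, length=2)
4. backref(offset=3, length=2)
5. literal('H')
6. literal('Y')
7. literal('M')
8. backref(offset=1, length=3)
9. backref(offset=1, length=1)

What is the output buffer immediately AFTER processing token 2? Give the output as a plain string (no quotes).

Token 1: literal('D'). Output: "D"
Token 2: literal('C'). Output: "DC"

Answer: DC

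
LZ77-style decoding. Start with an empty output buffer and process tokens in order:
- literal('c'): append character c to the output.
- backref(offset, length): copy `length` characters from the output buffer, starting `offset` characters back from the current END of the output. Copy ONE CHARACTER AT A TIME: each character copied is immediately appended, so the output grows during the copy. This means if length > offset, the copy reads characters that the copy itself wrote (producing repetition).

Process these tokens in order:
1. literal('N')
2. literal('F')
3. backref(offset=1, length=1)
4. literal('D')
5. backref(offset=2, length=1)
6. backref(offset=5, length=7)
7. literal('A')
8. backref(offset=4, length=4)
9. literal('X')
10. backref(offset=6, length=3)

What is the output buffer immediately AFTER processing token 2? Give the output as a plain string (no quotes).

Answer: NF

Derivation:
Token 1: literal('N'). Output: "N"
Token 2: literal('F'). Output: "NF"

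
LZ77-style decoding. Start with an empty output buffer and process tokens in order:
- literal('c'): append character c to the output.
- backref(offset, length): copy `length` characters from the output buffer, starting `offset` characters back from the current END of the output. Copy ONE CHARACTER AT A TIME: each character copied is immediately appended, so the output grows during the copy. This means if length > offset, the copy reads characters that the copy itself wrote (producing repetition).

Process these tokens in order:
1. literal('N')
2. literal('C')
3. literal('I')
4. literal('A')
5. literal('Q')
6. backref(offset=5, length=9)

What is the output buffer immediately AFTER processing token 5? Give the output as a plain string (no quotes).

Token 1: literal('N'). Output: "N"
Token 2: literal('C'). Output: "NC"
Token 3: literal('I'). Output: "NCI"
Token 4: literal('A'). Output: "NCIA"
Token 5: literal('Q'). Output: "NCIAQ"

Answer: NCIAQ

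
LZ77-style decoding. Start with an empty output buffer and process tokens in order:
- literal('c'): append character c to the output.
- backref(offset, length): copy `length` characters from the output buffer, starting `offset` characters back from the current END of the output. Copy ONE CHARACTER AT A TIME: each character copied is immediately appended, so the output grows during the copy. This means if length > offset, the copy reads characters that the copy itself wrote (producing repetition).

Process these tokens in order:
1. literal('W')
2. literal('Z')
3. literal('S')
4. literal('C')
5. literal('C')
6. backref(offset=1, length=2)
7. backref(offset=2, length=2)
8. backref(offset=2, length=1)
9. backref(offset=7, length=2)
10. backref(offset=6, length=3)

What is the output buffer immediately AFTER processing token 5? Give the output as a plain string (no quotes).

Answer: WZSCC

Derivation:
Token 1: literal('W'). Output: "W"
Token 2: literal('Z'). Output: "WZ"
Token 3: literal('S'). Output: "WZS"
Token 4: literal('C'). Output: "WZSC"
Token 5: literal('C'). Output: "WZSCC"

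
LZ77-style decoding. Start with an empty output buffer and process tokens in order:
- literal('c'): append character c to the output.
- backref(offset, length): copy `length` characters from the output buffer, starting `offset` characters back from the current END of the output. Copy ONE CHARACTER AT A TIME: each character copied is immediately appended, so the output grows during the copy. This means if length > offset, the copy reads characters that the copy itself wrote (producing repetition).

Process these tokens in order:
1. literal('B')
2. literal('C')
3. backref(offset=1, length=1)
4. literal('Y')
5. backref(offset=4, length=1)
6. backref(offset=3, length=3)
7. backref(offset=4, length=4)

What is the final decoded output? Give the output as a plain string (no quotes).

Answer: BCCYBCYBBCYB

Derivation:
Token 1: literal('B'). Output: "B"
Token 2: literal('C'). Output: "BC"
Token 3: backref(off=1, len=1). Copied 'C' from pos 1. Output: "BCC"
Token 4: literal('Y'). Output: "BCCY"
Token 5: backref(off=4, len=1). Copied 'B' from pos 0. Output: "BCCYB"
Token 6: backref(off=3, len=3). Copied 'CYB' from pos 2. Output: "BCCYBCYB"
Token 7: backref(off=4, len=4). Copied 'BCYB' from pos 4. Output: "BCCYBCYBBCYB"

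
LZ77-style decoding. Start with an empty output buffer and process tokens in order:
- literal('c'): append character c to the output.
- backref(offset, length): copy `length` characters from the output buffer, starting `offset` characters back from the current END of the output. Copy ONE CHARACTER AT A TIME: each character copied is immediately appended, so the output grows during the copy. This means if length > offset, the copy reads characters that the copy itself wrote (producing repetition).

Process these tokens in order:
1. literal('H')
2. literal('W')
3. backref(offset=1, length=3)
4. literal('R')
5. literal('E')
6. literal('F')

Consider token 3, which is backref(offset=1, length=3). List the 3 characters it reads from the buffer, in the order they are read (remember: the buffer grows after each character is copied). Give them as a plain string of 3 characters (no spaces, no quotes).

Token 1: literal('H'). Output: "H"
Token 2: literal('W'). Output: "HW"
Token 3: backref(off=1, len=3). Buffer before: "HW" (len 2)
  byte 1: read out[1]='W', append. Buffer now: "HWW"
  byte 2: read out[2]='W', append. Buffer now: "HWWW"
  byte 3: read out[3]='W', append. Buffer now: "HWWWW"

Answer: WWW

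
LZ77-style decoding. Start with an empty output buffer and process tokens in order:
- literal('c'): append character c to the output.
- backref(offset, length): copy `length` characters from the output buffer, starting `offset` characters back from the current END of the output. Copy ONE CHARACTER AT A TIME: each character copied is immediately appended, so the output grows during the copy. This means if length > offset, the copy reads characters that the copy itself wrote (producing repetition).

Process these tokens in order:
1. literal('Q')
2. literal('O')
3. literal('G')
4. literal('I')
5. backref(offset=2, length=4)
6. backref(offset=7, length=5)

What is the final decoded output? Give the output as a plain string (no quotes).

Token 1: literal('Q'). Output: "Q"
Token 2: literal('O'). Output: "QO"
Token 3: literal('G'). Output: "QOG"
Token 4: literal('I'). Output: "QOGI"
Token 5: backref(off=2, len=4) (overlapping!). Copied 'GIGI' from pos 2. Output: "QOGIGIGI"
Token 6: backref(off=7, len=5). Copied 'OGIGI' from pos 1. Output: "QOGIGIGIOGIGI"

Answer: QOGIGIGIOGIGI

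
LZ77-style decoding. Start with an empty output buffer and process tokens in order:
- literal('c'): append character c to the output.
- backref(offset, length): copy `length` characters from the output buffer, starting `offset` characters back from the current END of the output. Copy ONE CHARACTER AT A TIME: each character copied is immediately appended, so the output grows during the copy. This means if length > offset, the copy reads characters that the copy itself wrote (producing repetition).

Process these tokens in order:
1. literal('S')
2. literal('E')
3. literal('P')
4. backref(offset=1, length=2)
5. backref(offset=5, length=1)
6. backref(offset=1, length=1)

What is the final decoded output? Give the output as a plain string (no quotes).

Answer: SEPPPSS

Derivation:
Token 1: literal('S'). Output: "S"
Token 2: literal('E'). Output: "SE"
Token 3: literal('P'). Output: "SEP"
Token 4: backref(off=1, len=2) (overlapping!). Copied 'PP' from pos 2. Output: "SEPPP"
Token 5: backref(off=5, len=1). Copied 'S' from pos 0. Output: "SEPPPS"
Token 6: backref(off=1, len=1). Copied 'S' from pos 5. Output: "SEPPPSS"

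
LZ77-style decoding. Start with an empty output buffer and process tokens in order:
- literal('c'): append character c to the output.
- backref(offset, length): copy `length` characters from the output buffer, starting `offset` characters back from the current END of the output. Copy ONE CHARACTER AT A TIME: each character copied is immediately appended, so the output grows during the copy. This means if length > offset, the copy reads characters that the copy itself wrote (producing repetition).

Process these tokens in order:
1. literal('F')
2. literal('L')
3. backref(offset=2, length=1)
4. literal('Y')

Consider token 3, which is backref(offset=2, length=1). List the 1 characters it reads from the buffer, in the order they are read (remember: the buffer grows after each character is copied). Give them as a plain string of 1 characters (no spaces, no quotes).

Token 1: literal('F'). Output: "F"
Token 2: literal('L'). Output: "FL"
Token 3: backref(off=2, len=1). Buffer before: "FL" (len 2)
  byte 1: read out[0]='F', append. Buffer now: "FLF"

Answer: F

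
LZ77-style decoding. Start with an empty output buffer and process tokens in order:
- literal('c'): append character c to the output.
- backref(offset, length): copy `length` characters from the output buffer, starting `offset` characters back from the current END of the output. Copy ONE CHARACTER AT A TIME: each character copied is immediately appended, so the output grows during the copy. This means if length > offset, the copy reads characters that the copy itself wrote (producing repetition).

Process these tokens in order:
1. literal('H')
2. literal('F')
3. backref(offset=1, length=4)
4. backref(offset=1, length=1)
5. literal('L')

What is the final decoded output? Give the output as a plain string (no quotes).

Answer: HFFFFFFL

Derivation:
Token 1: literal('H'). Output: "H"
Token 2: literal('F'). Output: "HF"
Token 3: backref(off=1, len=4) (overlapping!). Copied 'FFFF' from pos 1. Output: "HFFFFF"
Token 4: backref(off=1, len=1). Copied 'F' from pos 5. Output: "HFFFFFF"
Token 5: literal('L'). Output: "HFFFFFFL"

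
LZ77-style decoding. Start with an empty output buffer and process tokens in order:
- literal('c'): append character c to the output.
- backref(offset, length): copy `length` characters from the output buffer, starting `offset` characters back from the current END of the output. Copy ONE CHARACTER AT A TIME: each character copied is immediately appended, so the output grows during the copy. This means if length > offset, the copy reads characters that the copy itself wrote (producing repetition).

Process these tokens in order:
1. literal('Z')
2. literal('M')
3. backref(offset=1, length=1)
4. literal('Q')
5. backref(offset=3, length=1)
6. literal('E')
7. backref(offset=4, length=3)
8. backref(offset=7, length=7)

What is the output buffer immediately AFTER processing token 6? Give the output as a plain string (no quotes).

Answer: ZMMQME

Derivation:
Token 1: literal('Z'). Output: "Z"
Token 2: literal('M'). Output: "ZM"
Token 3: backref(off=1, len=1). Copied 'M' from pos 1. Output: "ZMM"
Token 4: literal('Q'). Output: "ZMMQ"
Token 5: backref(off=3, len=1). Copied 'M' from pos 1. Output: "ZMMQM"
Token 6: literal('E'). Output: "ZMMQME"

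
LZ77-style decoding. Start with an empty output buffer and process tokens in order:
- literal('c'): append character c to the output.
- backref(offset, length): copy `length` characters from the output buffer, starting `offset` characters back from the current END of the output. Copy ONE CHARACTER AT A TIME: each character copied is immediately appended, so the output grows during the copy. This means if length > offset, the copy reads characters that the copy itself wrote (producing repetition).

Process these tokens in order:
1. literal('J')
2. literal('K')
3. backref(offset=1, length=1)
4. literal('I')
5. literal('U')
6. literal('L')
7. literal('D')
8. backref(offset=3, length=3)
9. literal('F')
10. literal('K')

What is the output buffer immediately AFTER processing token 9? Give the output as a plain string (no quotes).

Token 1: literal('J'). Output: "J"
Token 2: literal('K'). Output: "JK"
Token 3: backref(off=1, len=1). Copied 'K' from pos 1. Output: "JKK"
Token 4: literal('I'). Output: "JKKI"
Token 5: literal('U'). Output: "JKKIU"
Token 6: literal('L'). Output: "JKKIUL"
Token 7: literal('D'). Output: "JKKIULD"
Token 8: backref(off=3, len=3). Copied 'ULD' from pos 4. Output: "JKKIULDULD"
Token 9: literal('F'). Output: "JKKIULDULDF"

Answer: JKKIULDULDF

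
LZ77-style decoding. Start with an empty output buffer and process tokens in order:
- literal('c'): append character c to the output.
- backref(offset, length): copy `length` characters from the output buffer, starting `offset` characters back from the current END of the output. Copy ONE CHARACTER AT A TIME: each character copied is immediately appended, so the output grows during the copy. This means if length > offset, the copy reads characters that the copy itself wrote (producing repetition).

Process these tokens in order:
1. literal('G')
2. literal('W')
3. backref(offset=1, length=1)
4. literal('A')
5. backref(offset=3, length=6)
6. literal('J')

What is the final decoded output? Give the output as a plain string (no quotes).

Answer: GWWAWWAWWAJ

Derivation:
Token 1: literal('G'). Output: "G"
Token 2: literal('W'). Output: "GW"
Token 3: backref(off=1, len=1). Copied 'W' from pos 1. Output: "GWW"
Token 4: literal('A'). Output: "GWWA"
Token 5: backref(off=3, len=6) (overlapping!). Copied 'WWAWWA' from pos 1. Output: "GWWAWWAWWA"
Token 6: literal('J'). Output: "GWWAWWAWWAJ"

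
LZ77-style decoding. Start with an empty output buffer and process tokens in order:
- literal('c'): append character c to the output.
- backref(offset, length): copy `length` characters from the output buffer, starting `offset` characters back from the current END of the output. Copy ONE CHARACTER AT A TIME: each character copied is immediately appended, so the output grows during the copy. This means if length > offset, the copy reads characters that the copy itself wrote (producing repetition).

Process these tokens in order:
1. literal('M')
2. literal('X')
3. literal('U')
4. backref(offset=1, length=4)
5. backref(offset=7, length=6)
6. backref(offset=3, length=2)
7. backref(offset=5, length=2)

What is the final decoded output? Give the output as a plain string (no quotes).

Token 1: literal('M'). Output: "M"
Token 2: literal('X'). Output: "MX"
Token 3: literal('U'). Output: "MXU"
Token 4: backref(off=1, len=4) (overlapping!). Copied 'UUUU' from pos 2. Output: "MXUUUUU"
Token 5: backref(off=7, len=6). Copied 'MXUUUU' from pos 0. Output: "MXUUUUUMXUUUU"
Token 6: backref(off=3, len=2). Copied 'UU' from pos 10. Output: "MXUUUUUMXUUUUUU"
Token 7: backref(off=5, len=2). Copied 'UU' from pos 10. Output: "MXUUUUUMXUUUUUUUU"

Answer: MXUUUUUMXUUUUUUUU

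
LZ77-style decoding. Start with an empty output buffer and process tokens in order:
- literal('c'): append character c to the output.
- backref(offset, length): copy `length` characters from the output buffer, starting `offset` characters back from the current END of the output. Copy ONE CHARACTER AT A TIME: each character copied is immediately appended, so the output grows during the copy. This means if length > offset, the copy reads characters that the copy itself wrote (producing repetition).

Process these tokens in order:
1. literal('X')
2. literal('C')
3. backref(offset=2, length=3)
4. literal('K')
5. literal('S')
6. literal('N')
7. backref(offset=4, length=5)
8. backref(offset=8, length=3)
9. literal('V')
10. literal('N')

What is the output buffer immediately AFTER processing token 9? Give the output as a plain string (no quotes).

Answer: XCXCXKSNXKSNXKSNV

Derivation:
Token 1: literal('X'). Output: "X"
Token 2: literal('C'). Output: "XC"
Token 3: backref(off=2, len=3) (overlapping!). Copied 'XCX' from pos 0. Output: "XCXCX"
Token 4: literal('K'). Output: "XCXCXK"
Token 5: literal('S'). Output: "XCXCXKS"
Token 6: literal('N'). Output: "XCXCXKSN"
Token 7: backref(off=4, len=5) (overlapping!). Copied 'XKSNX' from pos 4. Output: "XCXCXKSNXKSNX"
Token 8: backref(off=8, len=3). Copied 'KSN' from pos 5. Output: "XCXCXKSNXKSNXKSN"
Token 9: literal('V'). Output: "XCXCXKSNXKSNXKSNV"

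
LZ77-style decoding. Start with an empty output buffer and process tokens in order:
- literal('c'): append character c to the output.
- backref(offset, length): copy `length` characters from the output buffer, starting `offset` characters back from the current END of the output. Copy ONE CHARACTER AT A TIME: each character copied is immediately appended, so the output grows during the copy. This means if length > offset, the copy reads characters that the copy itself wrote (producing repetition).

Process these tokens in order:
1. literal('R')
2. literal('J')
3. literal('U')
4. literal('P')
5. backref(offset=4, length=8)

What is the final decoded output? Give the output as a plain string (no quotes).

Token 1: literal('R'). Output: "R"
Token 2: literal('J'). Output: "RJ"
Token 3: literal('U'). Output: "RJU"
Token 4: literal('P'). Output: "RJUP"
Token 5: backref(off=4, len=8) (overlapping!). Copied 'RJUPRJUP' from pos 0. Output: "RJUPRJUPRJUP"

Answer: RJUPRJUPRJUP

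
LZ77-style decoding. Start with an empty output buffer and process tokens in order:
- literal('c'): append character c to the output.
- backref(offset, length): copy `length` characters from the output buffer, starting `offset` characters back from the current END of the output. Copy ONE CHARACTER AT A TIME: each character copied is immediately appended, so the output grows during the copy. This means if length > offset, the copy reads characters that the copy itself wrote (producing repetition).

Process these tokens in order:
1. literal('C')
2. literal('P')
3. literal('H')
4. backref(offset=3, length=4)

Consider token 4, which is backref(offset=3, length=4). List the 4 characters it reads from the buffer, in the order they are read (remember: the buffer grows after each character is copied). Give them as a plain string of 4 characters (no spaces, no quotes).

Token 1: literal('C'). Output: "C"
Token 2: literal('P'). Output: "CP"
Token 3: literal('H'). Output: "CPH"
Token 4: backref(off=3, len=4). Buffer before: "CPH" (len 3)
  byte 1: read out[0]='C', append. Buffer now: "CPHC"
  byte 2: read out[1]='P', append. Buffer now: "CPHCP"
  byte 3: read out[2]='H', append. Buffer now: "CPHCPH"
  byte 4: read out[3]='C', append. Buffer now: "CPHCPHC"

Answer: CPHC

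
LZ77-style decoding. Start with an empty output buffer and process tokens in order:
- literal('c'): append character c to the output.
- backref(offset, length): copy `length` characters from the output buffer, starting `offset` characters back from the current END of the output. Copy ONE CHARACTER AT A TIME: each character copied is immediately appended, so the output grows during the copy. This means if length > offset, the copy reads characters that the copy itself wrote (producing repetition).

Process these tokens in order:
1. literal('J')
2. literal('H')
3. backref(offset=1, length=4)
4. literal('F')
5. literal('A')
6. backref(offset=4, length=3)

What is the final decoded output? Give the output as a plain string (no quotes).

Answer: JHHHHHFAHHF

Derivation:
Token 1: literal('J'). Output: "J"
Token 2: literal('H'). Output: "JH"
Token 3: backref(off=1, len=4) (overlapping!). Copied 'HHHH' from pos 1. Output: "JHHHHH"
Token 4: literal('F'). Output: "JHHHHHF"
Token 5: literal('A'). Output: "JHHHHHFA"
Token 6: backref(off=4, len=3). Copied 'HHF' from pos 4. Output: "JHHHHHFAHHF"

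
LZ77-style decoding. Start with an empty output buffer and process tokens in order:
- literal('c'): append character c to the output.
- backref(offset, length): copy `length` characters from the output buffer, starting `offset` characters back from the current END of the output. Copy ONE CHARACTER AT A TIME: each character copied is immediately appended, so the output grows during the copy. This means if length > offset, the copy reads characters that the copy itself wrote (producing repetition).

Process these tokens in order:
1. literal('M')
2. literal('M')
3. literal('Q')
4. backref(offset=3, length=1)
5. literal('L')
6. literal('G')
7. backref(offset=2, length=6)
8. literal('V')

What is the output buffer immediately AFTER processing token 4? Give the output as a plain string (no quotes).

Token 1: literal('M'). Output: "M"
Token 2: literal('M'). Output: "MM"
Token 3: literal('Q'). Output: "MMQ"
Token 4: backref(off=3, len=1). Copied 'M' from pos 0. Output: "MMQM"

Answer: MMQM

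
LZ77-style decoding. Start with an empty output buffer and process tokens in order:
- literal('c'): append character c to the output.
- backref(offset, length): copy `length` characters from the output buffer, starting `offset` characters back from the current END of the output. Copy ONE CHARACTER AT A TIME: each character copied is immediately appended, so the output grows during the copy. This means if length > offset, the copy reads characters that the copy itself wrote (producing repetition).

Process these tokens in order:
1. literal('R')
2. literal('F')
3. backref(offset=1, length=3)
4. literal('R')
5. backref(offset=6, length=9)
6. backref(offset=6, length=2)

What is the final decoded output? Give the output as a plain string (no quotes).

Answer: RFFFFRRFFFFRRFFFF

Derivation:
Token 1: literal('R'). Output: "R"
Token 2: literal('F'). Output: "RF"
Token 3: backref(off=1, len=3) (overlapping!). Copied 'FFF' from pos 1. Output: "RFFFF"
Token 4: literal('R'). Output: "RFFFFR"
Token 5: backref(off=6, len=9) (overlapping!). Copied 'RFFFFRRFF' from pos 0. Output: "RFFFFRRFFFFRRFF"
Token 6: backref(off=6, len=2). Copied 'FF' from pos 9. Output: "RFFFFRRFFFFRRFFFF"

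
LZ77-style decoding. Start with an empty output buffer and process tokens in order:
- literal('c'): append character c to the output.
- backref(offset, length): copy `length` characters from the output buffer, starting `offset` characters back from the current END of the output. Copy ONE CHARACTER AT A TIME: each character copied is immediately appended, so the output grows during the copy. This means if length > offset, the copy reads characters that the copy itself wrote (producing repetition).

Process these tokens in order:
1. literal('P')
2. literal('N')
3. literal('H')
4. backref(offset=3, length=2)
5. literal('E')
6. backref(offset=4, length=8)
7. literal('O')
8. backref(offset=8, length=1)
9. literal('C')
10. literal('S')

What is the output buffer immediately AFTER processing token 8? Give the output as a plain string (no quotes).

Token 1: literal('P'). Output: "P"
Token 2: literal('N'). Output: "PN"
Token 3: literal('H'). Output: "PNH"
Token 4: backref(off=3, len=2). Copied 'PN' from pos 0. Output: "PNHPN"
Token 5: literal('E'). Output: "PNHPNE"
Token 6: backref(off=4, len=8) (overlapping!). Copied 'HPNEHPNE' from pos 2. Output: "PNHPNEHPNEHPNE"
Token 7: literal('O'). Output: "PNHPNEHPNEHPNEO"
Token 8: backref(off=8, len=1). Copied 'P' from pos 7. Output: "PNHPNEHPNEHPNEOP"

Answer: PNHPNEHPNEHPNEOP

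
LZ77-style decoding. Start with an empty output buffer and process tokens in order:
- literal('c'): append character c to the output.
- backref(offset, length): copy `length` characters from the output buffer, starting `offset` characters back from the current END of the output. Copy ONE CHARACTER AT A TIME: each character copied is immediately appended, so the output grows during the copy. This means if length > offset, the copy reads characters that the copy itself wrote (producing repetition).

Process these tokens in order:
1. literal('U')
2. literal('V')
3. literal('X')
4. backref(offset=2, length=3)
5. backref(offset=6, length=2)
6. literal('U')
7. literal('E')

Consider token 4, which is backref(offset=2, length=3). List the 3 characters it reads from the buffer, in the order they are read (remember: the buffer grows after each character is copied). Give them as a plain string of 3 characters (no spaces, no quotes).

Token 1: literal('U'). Output: "U"
Token 2: literal('V'). Output: "UV"
Token 3: literal('X'). Output: "UVX"
Token 4: backref(off=2, len=3). Buffer before: "UVX" (len 3)
  byte 1: read out[1]='V', append. Buffer now: "UVXV"
  byte 2: read out[2]='X', append. Buffer now: "UVXVX"
  byte 3: read out[3]='V', append. Buffer now: "UVXVXV"

Answer: VXV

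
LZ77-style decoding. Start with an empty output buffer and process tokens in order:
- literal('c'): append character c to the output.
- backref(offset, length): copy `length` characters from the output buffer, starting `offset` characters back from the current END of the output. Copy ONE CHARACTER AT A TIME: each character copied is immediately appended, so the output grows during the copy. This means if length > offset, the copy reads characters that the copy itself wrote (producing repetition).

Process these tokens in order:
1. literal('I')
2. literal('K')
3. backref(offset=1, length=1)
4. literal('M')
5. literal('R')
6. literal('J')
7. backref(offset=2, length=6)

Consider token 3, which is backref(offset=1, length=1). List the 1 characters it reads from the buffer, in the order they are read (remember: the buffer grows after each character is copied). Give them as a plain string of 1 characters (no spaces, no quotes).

Token 1: literal('I'). Output: "I"
Token 2: literal('K'). Output: "IK"
Token 3: backref(off=1, len=1). Buffer before: "IK" (len 2)
  byte 1: read out[1]='K', append. Buffer now: "IKK"

Answer: K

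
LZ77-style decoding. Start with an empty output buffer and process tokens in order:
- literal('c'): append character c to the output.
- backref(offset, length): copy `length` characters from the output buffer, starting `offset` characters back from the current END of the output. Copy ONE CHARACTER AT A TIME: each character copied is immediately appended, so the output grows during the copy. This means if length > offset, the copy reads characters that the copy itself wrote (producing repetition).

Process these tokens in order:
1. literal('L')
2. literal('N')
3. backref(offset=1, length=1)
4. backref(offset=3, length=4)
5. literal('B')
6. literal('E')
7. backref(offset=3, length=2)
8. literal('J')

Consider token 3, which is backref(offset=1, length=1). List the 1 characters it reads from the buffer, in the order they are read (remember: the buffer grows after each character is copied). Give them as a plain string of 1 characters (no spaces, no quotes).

Answer: N

Derivation:
Token 1: literal('L'). Output: "L"
Token 2: literal('N'). Output: "LN"
Token 3: backref(off=1, len=1). Buffer before: "LN" (len 2)
  byte 1: read out[1]='N', append. Buffer now: "LNN"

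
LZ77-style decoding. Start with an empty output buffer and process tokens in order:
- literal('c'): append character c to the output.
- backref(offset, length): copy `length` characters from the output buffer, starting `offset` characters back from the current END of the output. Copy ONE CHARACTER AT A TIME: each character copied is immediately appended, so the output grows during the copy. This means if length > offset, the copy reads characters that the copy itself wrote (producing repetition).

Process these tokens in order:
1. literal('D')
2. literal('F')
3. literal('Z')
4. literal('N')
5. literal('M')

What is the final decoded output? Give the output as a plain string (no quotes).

Token 1: literal('D'). Output: "D"
Token 2: literal('F'). Output: "DF"
Token 3: literal('Z'). Output: "DFZ"
Token 4: literal('N'). Output: "DFZN"
Token 5: literal('M'). Output: "DFZNM"

Answer: DFZNM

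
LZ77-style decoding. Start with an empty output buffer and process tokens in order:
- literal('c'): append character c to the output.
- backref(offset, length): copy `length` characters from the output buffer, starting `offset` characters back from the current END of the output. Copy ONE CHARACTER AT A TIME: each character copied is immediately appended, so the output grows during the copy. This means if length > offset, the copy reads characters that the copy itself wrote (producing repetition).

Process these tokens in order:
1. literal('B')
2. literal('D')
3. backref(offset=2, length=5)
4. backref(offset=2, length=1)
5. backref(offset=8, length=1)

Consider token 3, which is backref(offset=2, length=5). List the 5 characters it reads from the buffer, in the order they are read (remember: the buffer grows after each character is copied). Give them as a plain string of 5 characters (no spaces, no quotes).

Token 1: literal('B'). Output: "B"
Token 2: literal('D'). Output: "BD"
Token 3: backref(off=2, len=5). Buffer before: "BD" (len 2)
  byte 1: read out[0]='B', append. Buffer now: "BDB"
  byte 2: read out[1]='D', append. Buffer now: "BDBD"
  byte 3: read out[2]='B', append. Buffer now: "BDBDB"
  byte 4: read out[3]='D', append. Buffer now: "BDBDBD"
  byte 5: read out[4]='B', append. Buffer now: "BDBDBDB"

Answer: BDBDB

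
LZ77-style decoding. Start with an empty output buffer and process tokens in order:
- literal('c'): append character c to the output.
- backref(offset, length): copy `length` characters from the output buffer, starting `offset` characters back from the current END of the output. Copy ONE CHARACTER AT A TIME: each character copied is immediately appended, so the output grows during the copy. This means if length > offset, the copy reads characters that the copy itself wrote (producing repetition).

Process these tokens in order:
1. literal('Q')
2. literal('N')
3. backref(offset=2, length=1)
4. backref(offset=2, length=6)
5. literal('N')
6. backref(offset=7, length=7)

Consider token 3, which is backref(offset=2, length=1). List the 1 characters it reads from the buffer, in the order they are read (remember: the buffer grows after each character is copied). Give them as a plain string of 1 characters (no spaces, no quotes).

Answer: Q

Derivation:
Token 1: literal('Q'). Output: "Q"
Token 2: literal('N'). Output: "QN"
Token 3: backref(off=2, len=1). Buffer before: "QN" (len 2)
  byte 1: read out[0]='Q', append. Buffer now: "QNQ"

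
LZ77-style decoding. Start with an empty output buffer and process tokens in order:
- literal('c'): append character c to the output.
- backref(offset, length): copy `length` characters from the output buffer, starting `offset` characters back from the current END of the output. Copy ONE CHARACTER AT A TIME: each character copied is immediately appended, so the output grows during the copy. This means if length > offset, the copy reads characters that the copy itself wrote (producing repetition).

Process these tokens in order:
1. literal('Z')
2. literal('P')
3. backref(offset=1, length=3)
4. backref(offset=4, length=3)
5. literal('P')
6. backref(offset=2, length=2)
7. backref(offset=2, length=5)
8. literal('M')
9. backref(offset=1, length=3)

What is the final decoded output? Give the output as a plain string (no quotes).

Answer: ZPPPPPPPPPPPPPPPMMMM

Derivation:
Token 1: literal('Z'). Output: "Z"
Token 2: literal('P'). Output: "ZP"
Token 3: backref(off=1, len=3) (overlapping!). Copied 'PPP' from pos 1. Output: "ZPPPP"
Token 4: backref(off=4, len=3). Copied 'PPP' from pos 1. Output: "ZPPPPPPP"
Token 5: literal('P'). Output: "ZPPPPPPPP"
Token 6: backref(off=2, len=2). Copied 'PP' from pos 7. Output: "ZPPPPPPPPPP"
Token 7: backref(off=2, len=5) (overlapping!). Copied 'PPPPP' from pos 9. Output: "ZPPPPPPPPPPPPPPP"
Token 8: literal('M'). Output: "ZPPPPPPPPPPPPPPPM"
Token 9: backref(off=1, len=3) (overlapping!). Copied 'MMM' from pos 16. Output: "ZPPPPPPPPPPPPPPPMMMM"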